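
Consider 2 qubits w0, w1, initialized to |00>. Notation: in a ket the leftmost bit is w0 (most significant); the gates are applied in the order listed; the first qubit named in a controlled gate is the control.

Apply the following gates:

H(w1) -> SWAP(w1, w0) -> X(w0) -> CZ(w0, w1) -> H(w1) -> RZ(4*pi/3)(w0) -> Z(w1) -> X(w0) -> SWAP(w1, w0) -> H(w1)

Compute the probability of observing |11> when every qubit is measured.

A full measurement returns |11> with probability 3/8.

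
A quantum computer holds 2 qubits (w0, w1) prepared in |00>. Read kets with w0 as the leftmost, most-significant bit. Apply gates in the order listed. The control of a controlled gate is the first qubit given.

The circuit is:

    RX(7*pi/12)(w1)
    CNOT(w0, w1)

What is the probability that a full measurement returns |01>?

The probability of measuring |01> is -sqrt(2)/8 + sqrt(6)/8 + 1/2.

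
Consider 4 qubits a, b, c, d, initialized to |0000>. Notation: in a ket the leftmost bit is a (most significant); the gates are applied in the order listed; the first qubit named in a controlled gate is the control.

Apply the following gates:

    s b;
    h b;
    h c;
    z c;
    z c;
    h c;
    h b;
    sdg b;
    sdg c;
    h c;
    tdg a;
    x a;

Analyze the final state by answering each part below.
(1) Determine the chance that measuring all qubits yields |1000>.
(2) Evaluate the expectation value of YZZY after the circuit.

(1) The probability of measuring |1000> is 1/2.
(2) The observable YZZY averages to 0.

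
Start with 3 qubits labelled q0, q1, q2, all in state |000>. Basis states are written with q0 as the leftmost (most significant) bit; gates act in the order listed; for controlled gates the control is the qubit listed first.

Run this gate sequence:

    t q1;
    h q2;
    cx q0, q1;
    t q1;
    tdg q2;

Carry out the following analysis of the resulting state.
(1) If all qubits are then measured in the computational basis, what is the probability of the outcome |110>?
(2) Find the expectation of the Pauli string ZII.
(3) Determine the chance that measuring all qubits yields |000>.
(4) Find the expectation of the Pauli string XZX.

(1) Outcome |110> occurs with probability 0.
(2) In the final state, ZII has expectation 1.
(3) The probability of measuring |000> is 1/2.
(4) The expectation value of XZX is 0.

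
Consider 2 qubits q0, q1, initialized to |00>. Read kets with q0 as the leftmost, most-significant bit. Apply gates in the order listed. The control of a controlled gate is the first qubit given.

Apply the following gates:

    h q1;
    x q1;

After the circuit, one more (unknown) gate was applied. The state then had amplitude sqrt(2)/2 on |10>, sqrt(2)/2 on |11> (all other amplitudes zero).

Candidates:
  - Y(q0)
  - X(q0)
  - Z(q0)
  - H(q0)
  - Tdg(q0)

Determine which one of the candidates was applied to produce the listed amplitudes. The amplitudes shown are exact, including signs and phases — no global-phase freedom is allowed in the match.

It was X(q0) that produced the state shown.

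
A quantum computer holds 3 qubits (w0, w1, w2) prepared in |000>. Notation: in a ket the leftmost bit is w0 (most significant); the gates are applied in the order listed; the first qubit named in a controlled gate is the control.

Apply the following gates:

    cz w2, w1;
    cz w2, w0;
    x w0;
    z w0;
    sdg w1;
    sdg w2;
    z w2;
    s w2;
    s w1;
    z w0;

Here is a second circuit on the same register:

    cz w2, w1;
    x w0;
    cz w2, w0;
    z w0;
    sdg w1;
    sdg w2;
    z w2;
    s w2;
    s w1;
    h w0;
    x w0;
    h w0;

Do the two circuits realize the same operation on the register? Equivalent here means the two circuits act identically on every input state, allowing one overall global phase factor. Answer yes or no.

No, they are not equivalent — no single phase factor reconciles the two unitaries.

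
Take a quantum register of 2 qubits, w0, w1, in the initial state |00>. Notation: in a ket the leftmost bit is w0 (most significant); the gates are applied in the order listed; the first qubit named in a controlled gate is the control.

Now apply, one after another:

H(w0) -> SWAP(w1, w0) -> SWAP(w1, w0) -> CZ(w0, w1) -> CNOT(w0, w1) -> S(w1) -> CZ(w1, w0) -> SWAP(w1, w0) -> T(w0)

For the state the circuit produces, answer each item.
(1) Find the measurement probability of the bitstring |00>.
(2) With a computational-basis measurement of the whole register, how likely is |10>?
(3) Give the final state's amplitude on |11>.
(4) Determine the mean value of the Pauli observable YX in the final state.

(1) A full measurement returns |00> with probability 1/2.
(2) The probability of measuring |10> is 0.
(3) |11> carries amplitude -sqrt(2)*exp(3*I*pi/4)/2 in the final state.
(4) In the final state, YX has expectation -sqrt(2)/2.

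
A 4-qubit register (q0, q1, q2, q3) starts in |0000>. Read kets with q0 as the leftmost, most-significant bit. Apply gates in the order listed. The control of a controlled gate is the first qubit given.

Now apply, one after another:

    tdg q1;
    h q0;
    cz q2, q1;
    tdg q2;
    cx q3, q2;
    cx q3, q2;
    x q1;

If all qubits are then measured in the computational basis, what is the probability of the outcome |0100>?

The probability of measuring |0100> is 1/2. Key observation: steps 5-6 multiply out to the identity, so the circuit reduces to the remaining gates.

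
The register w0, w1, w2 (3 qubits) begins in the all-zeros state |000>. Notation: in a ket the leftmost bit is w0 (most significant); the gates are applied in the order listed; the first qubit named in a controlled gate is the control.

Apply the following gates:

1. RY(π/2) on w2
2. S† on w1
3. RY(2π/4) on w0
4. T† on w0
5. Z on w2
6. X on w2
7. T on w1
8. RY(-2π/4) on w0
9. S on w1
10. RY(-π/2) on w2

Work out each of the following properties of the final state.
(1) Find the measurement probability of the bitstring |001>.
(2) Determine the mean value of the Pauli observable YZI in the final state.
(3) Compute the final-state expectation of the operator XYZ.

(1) The probability of measuring |001> is sqrt(2)/4 + 1/2.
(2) The expectation value of YZI is -sqrt(2)/2.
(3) The expectation value of XYZ is 0.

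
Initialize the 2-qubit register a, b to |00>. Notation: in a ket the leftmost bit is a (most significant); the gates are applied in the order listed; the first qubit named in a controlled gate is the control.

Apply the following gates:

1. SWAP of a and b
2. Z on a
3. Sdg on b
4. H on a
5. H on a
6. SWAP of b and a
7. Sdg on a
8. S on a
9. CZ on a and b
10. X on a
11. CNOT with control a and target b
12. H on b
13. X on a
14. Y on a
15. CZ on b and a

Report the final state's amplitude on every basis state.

The resulting statevector has amplitude 0 on |00>, 0 on |01>, sqrt(2)*I/2 on |10>, sqrt(2)*I/2 on |11>.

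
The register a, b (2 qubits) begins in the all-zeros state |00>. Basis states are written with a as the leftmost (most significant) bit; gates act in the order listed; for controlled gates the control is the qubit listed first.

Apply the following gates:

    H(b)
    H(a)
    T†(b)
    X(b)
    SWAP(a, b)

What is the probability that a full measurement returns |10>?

A full measurement returns |10> with probability 1/4.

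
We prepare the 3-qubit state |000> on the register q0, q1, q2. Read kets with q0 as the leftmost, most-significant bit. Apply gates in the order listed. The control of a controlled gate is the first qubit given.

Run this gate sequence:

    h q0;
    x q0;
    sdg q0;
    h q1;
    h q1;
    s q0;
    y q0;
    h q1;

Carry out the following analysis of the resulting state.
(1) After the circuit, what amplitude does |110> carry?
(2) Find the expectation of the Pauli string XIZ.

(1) |110> carries amplitude I/2 in the final state. Key observation: gates 3-6 undo each other exactly, leaving only the rest of the circuit to track.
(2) In the final state, XIZ has expectation -1.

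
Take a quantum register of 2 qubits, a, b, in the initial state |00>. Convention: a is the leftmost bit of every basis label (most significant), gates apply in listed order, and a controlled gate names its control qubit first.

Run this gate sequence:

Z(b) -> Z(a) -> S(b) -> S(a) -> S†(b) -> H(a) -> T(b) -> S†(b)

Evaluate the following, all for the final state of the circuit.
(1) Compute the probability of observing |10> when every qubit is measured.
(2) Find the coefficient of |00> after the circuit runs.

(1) Outcome |10> occurs with probability 1/2.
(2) The final state's coefficient on |00> equals sqrt(2)/2.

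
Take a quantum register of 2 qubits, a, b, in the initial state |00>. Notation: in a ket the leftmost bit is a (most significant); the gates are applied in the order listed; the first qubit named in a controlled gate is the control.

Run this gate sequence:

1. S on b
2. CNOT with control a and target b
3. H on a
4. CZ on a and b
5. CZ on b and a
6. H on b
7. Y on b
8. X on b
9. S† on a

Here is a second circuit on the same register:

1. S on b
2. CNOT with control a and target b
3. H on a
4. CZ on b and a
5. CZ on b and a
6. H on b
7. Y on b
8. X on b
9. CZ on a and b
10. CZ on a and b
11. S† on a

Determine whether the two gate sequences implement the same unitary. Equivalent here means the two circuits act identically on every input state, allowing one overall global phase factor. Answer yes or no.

Yes: on every input state the two circuits agree up to one overall phase factor.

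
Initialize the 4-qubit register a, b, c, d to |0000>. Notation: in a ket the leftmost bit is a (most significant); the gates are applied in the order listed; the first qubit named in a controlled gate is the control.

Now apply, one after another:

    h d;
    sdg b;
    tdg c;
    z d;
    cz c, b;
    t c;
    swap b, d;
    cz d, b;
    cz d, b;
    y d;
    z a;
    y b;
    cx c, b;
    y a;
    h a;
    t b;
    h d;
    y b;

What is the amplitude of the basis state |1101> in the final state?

The amplitude on |1101> is sqrt(2)/4. Key observation: the block from step 8 through step 9 cancels to the identity and can be dropped.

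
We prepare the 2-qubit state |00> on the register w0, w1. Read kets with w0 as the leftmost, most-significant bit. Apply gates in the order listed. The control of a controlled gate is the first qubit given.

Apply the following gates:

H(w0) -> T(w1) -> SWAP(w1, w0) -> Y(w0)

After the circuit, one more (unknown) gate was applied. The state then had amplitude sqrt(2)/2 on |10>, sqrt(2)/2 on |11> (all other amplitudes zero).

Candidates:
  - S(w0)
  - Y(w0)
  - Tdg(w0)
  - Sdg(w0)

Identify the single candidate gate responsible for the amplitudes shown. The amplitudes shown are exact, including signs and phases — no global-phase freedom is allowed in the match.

It was Sdg(w0) that produced the state shown.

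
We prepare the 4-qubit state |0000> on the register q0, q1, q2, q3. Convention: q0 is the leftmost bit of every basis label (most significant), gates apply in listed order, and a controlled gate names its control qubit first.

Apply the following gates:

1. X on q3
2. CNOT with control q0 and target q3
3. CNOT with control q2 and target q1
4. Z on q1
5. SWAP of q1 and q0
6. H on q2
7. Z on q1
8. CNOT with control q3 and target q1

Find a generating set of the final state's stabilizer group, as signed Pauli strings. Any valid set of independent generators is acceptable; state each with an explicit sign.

The final state is stabilized by the group generated by +IIXI, +ZIII, -IZII, -IIIZ; other independent generating sets are equally valid.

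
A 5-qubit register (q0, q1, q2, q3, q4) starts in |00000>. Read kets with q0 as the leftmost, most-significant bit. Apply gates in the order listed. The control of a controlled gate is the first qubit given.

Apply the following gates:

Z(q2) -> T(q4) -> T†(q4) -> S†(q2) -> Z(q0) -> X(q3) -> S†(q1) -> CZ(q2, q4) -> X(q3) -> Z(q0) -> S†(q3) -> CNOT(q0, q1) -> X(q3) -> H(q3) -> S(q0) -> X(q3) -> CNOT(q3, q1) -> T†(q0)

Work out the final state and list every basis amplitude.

The final amplitudes are -sqrt(2)/2 on |00000>, sqrt(2)/2 on |01010>, and 0 on every other basis state.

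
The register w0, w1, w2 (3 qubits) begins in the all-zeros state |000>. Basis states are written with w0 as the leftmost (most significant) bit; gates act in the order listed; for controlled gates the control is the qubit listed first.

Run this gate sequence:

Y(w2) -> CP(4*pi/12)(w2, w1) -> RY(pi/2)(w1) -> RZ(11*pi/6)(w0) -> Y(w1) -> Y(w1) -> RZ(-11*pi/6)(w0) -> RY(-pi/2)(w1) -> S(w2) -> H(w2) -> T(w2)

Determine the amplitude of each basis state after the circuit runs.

The resulting statevector has amplitude -sqrt(2)/2 on |000>, sqrt(2)*exp(I*pi/4)/2 on |001>, and 0 on every other basis state. Key observation: the block from step 3 through step 8 cancels to the identity and can be dropped.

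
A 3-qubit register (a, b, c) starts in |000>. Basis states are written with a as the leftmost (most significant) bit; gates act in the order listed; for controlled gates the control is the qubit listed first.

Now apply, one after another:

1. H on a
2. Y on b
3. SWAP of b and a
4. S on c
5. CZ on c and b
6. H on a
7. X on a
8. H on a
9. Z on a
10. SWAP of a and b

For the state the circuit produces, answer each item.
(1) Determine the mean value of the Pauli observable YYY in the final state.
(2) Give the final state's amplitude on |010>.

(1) The expectation value of YYY is 0. Key observation: gates 6-9 undo each other exactly, leaving only the rest of the circuit to track.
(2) |010> carries amplitude sqrt(2)*I/2 in the final state.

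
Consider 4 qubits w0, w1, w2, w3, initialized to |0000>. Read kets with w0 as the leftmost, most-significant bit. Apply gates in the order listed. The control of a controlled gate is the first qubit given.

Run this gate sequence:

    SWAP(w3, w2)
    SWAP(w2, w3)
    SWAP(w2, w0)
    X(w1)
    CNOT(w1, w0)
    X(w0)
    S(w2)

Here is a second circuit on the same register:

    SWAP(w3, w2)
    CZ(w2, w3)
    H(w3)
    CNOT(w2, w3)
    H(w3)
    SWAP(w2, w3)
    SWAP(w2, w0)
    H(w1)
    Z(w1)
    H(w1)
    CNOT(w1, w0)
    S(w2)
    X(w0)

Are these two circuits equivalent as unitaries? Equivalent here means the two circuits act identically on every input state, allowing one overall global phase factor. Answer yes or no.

Yes: on every input state the two circuits agree up to one overall phase factor.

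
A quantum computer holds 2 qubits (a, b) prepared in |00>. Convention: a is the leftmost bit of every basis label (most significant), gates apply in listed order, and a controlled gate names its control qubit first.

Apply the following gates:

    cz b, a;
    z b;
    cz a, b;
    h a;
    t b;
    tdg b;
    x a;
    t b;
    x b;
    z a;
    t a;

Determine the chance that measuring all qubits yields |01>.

A full measurement returns |01> with probability 1/2.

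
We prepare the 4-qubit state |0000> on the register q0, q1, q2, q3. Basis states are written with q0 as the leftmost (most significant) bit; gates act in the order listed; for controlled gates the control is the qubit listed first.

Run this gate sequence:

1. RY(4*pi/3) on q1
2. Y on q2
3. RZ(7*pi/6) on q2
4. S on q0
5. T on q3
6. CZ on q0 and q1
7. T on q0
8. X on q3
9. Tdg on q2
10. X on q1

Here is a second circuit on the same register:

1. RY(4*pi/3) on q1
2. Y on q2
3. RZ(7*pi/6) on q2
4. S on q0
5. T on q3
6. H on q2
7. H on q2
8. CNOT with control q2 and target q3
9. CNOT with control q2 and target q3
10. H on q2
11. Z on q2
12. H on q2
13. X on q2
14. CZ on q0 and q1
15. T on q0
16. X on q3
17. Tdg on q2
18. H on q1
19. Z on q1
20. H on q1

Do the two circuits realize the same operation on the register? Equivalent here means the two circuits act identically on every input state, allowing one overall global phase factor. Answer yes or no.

Yes, they are equivalent — the unitaries differ by at most a global phase.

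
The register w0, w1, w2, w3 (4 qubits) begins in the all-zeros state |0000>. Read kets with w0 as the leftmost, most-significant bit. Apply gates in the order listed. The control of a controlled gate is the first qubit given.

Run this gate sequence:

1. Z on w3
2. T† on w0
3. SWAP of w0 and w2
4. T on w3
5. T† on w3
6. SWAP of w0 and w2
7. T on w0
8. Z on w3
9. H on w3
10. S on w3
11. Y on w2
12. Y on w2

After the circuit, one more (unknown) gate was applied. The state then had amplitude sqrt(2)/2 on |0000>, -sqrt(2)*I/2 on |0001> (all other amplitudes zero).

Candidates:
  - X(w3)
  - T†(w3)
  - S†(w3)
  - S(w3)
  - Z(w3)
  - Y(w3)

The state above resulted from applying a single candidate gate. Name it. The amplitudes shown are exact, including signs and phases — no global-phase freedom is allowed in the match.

The unique candidate consistent with the amplitudes is Z(w3). Key observation: steps 1-8 multiply out to the identity, so the circuit reduces to the remaining gates.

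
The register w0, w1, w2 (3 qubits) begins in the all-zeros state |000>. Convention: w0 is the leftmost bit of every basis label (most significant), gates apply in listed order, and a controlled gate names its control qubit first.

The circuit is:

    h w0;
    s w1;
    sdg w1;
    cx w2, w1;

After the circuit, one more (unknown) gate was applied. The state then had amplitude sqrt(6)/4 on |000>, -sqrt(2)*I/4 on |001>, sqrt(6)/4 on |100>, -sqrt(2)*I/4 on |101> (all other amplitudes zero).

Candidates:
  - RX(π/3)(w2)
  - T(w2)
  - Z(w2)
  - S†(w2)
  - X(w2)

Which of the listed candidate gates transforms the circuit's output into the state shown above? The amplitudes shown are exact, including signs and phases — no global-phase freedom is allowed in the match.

The applied gate was RX(π/3)(w2). Key observation: the block from step 2 through step 3 cancels to the identity and can be dropped.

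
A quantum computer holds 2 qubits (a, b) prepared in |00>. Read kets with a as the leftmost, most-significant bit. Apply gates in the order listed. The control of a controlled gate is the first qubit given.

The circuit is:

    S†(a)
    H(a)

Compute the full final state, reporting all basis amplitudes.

After the circuit, the state carries amplitude sqrt(2)/2 on |00>, 0 on |01>, sqrt(2)/2 on |10>, 0 on |11>.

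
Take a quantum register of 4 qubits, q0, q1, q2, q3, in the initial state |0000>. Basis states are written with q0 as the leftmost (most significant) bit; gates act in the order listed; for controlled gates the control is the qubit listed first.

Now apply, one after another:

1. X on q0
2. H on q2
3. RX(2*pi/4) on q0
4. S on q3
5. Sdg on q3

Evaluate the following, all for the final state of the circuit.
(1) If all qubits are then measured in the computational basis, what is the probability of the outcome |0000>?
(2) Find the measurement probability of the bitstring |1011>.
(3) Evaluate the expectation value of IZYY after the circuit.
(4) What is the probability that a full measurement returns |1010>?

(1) The probability of measuring |0000> is 1/4. Key observation: the block from step 4 through step 5 cancels to the identity and can be dropped.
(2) Outcome |1011> occurs with probability 0.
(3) In the final state, IZYY has expectation 0.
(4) A full measurement returns |1010> with probability 1/4.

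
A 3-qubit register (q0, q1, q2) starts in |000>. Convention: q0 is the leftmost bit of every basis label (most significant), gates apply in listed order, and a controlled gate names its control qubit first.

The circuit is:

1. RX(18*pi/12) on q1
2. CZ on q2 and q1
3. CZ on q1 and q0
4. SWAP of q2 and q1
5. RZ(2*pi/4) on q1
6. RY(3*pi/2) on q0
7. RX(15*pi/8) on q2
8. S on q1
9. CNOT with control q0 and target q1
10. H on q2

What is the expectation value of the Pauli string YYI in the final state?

In the final state, YYI has expectation 1.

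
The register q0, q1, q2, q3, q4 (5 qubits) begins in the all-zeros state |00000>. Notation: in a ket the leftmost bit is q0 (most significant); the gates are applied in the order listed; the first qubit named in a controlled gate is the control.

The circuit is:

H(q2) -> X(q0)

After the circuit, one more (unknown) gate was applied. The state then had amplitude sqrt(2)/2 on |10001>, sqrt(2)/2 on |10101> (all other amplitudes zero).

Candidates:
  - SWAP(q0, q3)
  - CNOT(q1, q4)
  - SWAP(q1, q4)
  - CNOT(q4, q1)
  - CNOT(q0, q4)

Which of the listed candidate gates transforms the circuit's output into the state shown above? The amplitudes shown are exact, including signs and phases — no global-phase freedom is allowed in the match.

It was CNOT(q0, q4) that produced the state shown.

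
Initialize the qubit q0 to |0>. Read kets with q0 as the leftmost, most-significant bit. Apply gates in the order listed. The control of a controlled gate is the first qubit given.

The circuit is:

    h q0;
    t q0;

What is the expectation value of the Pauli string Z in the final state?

The observable Z averages to 0.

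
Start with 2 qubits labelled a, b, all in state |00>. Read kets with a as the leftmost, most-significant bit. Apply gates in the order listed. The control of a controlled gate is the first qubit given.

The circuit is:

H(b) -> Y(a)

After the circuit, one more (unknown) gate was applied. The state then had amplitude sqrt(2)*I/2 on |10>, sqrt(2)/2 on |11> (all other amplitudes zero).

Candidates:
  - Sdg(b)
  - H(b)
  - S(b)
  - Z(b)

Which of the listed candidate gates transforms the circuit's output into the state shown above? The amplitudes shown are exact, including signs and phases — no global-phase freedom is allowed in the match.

It was Sdg(b) that produced the state shown.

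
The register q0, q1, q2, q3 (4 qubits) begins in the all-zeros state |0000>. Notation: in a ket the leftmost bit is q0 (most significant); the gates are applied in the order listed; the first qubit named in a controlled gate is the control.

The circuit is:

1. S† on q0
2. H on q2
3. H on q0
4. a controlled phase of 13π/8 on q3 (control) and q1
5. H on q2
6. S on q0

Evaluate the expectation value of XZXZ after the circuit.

The expectation value of XZXZ is 0.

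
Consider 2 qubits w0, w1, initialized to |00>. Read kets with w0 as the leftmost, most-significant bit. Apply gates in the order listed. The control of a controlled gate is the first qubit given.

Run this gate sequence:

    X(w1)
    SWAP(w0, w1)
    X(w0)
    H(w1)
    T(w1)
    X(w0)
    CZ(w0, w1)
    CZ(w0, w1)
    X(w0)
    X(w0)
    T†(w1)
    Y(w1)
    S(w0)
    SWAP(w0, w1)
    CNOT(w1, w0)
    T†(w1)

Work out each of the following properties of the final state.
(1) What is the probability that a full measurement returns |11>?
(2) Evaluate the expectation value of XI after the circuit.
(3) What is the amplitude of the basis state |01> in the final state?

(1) The probability of measuring |11> is 1/2. Key observation: steps 6-9 multiply out to the identity, so the circuit reduces to the remaining gates.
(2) The observable XI averages to -1.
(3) The amplitude on |01> is sqrt(2)*exp(3*I*pi/4)/2.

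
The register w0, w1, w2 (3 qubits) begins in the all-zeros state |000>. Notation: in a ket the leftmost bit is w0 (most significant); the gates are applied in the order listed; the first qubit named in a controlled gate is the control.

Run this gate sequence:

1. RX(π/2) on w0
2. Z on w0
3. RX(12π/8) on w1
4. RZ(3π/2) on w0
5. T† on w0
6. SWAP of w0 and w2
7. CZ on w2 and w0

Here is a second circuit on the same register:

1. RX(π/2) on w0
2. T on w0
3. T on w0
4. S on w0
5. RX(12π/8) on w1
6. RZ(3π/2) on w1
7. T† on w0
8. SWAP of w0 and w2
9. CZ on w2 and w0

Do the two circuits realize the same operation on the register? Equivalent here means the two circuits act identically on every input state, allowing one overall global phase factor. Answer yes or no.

No: there is an input state on which the two circuits produce genuinely different outputs (not merely differing by a phase).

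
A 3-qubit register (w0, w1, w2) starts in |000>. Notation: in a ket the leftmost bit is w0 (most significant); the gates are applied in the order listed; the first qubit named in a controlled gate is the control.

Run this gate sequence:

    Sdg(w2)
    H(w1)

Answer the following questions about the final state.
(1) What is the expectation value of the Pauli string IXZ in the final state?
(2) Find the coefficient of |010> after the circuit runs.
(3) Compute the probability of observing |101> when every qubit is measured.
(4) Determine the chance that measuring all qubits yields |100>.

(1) In the final state, IXZ has expectation 1.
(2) |010> carries amplitude sqrt(2)/2 in the final state.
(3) The probability of measuring |101> is 0.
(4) The probability of measuring |100> is 0.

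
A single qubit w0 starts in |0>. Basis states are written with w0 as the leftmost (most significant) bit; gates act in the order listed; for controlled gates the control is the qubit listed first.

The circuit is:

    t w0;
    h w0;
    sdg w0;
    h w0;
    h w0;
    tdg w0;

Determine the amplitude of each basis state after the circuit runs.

The final amplitudes are sqrt(2)/2 on |0>, -sqrt(2)*exp(I*pi/4)/2 on |1>.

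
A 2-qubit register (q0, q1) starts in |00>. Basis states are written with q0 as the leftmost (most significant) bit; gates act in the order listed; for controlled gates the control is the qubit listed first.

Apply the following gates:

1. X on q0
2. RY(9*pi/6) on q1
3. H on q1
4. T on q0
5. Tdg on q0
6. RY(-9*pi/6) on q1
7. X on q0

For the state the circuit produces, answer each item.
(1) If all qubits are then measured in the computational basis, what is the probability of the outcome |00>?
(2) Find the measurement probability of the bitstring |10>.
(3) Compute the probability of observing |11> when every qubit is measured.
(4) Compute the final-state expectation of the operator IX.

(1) The probability of measuring |00> is 1/2.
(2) Outcome |10> occurs with probability 0.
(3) A full measurement returns |11> with probability 0.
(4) The expectation value of IX is -1.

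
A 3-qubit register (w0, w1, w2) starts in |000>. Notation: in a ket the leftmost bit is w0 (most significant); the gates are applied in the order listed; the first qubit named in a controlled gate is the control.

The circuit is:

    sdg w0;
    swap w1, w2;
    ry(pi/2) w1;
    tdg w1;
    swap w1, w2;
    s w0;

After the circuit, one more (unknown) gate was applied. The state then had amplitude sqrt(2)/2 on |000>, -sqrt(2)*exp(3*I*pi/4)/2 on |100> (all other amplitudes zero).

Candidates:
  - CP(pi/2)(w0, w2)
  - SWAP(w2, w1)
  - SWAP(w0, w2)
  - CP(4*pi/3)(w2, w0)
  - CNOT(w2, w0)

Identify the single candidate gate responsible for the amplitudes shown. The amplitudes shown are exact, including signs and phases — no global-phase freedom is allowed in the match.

The unique candidate consistent with the amplitudes is SWAP(w0, w2).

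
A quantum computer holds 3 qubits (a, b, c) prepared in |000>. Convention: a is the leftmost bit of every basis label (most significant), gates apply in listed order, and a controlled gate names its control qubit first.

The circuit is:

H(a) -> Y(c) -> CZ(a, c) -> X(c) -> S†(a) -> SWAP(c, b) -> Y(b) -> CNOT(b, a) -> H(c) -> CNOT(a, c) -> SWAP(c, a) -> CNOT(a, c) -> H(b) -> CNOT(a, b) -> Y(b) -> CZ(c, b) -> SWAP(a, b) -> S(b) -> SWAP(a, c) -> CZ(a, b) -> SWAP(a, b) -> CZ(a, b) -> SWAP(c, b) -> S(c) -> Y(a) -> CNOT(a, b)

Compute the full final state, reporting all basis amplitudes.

The final amplitudes are sqrt(2)*I/4 on |000>, -sqrt(2)*I/4 on |001>, sqrt(2)*I/4 on |010>, sqrt(2)*I/4 on |011>, sqrt(2)*I/4 on |100>, -sqrt(2)*I/4 on |101>, sqrt(2)*I/4 on |110>, sqrt(2)*I/4 on |111>.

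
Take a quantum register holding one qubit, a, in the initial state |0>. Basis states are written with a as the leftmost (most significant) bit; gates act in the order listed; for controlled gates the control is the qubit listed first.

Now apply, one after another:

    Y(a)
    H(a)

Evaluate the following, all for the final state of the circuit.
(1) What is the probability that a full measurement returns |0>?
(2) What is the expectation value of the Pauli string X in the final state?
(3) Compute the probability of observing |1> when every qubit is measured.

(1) Outcome |0> occurs with probability 1/2.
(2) In the final state, X has expectation -1.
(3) A full measurement returns |1> with probability 1/2.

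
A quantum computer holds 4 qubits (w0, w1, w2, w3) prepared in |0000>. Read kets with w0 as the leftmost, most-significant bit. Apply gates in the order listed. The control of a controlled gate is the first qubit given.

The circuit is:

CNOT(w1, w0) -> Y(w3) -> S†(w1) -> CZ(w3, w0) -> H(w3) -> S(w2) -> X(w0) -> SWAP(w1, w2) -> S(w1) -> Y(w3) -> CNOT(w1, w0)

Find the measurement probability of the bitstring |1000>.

A full measurement returns |1000> with probability 1/2.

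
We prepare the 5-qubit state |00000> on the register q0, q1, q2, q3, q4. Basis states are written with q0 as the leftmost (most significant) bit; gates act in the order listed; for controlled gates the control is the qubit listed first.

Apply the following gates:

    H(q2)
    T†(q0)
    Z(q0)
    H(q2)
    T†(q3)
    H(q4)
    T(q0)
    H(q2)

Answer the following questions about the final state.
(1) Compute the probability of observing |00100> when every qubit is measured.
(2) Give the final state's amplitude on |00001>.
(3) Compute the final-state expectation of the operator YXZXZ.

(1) The probability of measuring |00100> is 1/4.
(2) |00001> carries amplitude 1/2 in the final state.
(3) In the final state, YXZXZ has expectation 0.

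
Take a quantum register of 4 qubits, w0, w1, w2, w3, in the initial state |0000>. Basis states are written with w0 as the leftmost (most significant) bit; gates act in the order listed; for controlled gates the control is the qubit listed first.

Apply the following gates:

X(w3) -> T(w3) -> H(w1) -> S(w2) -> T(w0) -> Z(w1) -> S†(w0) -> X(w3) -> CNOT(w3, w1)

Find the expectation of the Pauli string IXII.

In the final state, IXII has expectation -1.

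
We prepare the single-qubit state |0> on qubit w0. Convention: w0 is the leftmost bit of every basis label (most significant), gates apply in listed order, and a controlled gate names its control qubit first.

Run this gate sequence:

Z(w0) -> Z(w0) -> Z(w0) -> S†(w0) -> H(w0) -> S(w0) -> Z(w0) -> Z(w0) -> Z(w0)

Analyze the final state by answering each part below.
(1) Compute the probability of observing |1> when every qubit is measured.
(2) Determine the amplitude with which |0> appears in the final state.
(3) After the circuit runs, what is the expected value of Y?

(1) The probability of measuring |1> is 1/2.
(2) The amplitude on |0> is sqrt(2)/2.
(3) The expectation value of Y is -1.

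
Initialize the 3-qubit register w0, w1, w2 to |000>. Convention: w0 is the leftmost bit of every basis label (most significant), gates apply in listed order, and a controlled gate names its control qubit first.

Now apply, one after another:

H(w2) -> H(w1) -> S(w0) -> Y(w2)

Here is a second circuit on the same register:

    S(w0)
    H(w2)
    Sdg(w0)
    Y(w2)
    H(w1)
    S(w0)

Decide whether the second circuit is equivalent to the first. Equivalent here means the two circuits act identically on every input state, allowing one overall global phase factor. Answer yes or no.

Yes: on every input state the two circuits agree up to one overall phase factor.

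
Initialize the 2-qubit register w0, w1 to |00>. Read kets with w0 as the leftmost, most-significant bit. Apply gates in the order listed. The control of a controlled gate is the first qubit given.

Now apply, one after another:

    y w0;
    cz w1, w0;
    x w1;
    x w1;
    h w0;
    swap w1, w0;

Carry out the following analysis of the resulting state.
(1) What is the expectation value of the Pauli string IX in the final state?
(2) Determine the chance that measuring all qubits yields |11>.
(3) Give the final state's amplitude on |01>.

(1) In the final state, IX has expectation -1.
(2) Outcome |11> occurs with probability 0.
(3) The amplitude on |01> is -sqrt(2)*I/2.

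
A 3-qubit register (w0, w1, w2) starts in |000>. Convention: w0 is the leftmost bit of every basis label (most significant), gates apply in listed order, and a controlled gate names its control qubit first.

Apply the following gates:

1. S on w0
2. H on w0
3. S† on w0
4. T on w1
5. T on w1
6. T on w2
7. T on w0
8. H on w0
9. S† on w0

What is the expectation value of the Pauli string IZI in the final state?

In the final state, IZI has expectation 1.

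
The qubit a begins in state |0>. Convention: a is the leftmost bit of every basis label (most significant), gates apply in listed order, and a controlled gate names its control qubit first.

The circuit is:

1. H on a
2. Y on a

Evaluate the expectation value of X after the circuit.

The expectation value of X is -1.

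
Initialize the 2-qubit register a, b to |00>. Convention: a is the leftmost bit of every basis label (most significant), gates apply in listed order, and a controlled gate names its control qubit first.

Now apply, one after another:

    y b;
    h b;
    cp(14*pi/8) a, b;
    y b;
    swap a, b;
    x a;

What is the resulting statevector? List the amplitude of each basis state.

After the circuit, the state carries amplitude -sqrt(2)/2 on |00>, 0 on |01>, -sqrt(2)/2 on |10>, 0 on |11>.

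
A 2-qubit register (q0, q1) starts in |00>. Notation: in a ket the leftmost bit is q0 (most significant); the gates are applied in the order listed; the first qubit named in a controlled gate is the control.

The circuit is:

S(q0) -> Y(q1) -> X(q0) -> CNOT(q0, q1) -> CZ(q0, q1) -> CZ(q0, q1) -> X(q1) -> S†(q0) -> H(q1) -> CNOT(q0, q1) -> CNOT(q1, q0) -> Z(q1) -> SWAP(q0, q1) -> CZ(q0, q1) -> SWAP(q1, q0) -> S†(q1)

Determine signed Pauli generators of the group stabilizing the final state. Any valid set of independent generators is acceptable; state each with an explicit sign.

One valid set of independent stabilizer generators is -XY, -ZZ (any independent generating set of the same group is equally correct). Key observation: gates 5-6 undo each other exactly, leaving only the rest of the circuit to track.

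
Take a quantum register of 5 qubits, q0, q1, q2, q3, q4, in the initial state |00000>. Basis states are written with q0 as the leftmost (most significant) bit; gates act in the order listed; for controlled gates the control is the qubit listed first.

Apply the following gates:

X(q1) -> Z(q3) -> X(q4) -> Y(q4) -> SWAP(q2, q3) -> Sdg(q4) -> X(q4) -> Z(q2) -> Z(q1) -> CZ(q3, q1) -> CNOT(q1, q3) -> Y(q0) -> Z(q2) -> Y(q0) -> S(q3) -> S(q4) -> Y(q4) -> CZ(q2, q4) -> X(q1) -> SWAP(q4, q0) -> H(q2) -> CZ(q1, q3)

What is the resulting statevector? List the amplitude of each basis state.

After the circuit, the state carries amplitude -sqrt(2)/2 on |00010>, -sqrt(2)/2 on |00110>, and 0 on every other basis state.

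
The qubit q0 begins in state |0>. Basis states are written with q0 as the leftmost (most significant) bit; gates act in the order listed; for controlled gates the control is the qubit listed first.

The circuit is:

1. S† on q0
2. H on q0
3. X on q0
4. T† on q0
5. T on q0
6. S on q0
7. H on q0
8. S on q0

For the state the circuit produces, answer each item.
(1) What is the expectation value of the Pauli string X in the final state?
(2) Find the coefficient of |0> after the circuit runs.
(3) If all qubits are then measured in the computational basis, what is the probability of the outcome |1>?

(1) The observable X averages to 1.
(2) The final state's coefficient on |0> equals 1/2 + I/2.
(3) Outcome |1> occurs with probability 1/2.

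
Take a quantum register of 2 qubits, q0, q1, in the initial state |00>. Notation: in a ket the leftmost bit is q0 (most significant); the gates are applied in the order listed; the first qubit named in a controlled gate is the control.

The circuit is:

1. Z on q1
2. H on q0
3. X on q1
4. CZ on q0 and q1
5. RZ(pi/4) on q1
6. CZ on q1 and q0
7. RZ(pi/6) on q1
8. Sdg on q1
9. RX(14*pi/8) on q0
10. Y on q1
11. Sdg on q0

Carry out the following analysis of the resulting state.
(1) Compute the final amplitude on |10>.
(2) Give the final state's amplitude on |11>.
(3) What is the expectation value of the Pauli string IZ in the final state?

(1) |10> carries amplitude -sqrt(2)*sqrt(sqrt(2) + 2)*exp(17*I*pi/24)/4 + sqrt(2)*sqrt(2 - sqrt(2))*exp(5*I*pi/24)/4 in the final state.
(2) The final state's coefficient on |11> equals 0.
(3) The expectation value of IZ is 1.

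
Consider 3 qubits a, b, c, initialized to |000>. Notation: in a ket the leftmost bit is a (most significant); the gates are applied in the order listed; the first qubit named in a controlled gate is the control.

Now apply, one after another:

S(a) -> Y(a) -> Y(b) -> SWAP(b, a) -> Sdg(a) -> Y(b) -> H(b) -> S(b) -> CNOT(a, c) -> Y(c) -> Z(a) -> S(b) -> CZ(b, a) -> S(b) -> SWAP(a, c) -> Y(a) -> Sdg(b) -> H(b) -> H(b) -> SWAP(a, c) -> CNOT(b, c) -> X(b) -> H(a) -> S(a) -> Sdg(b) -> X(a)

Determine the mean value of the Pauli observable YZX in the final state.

The observable YZX averages to 0.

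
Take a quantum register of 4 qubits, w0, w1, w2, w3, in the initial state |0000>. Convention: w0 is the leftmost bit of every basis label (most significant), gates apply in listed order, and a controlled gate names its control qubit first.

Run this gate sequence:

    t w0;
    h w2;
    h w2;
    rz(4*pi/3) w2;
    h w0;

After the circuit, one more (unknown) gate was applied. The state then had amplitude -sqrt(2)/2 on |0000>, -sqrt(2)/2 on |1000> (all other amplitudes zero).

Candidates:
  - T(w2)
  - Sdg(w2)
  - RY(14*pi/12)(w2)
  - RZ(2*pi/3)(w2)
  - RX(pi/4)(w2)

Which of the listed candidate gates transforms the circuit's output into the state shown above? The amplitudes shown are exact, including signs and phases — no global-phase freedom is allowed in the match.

It was RZ(2*pi/3)(w2) that produced the state shown. Key observation: the block from step 2 through step 3 cancels to the identity and can be dropped.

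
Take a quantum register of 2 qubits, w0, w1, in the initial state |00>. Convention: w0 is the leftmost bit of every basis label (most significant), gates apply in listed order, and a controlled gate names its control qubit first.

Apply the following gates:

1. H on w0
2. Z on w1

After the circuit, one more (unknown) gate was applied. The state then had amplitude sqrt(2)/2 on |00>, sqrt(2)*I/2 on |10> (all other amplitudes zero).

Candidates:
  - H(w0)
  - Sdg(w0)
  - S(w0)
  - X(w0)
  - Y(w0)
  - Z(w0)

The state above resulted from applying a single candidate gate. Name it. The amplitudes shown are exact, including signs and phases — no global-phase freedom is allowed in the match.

The unique candidate consistent with the amplitudes is S(w0).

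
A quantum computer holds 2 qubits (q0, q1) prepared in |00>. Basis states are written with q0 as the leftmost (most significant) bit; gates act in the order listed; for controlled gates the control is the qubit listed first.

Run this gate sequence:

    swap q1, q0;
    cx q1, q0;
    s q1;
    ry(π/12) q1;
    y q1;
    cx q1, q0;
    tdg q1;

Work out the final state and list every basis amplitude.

The final amplitudes are -I*sqrt(sqrt(2) + 2)/4 + I*sqrt(6 - 3*sqrt(2))/4 on |00>, 0 on |01>, 0 on |10>, (sqrt(2 - sqrt(2))/4 + sqrt(3*sqrt(2) + 6)/4)*exp(I*pi/4) on |11>.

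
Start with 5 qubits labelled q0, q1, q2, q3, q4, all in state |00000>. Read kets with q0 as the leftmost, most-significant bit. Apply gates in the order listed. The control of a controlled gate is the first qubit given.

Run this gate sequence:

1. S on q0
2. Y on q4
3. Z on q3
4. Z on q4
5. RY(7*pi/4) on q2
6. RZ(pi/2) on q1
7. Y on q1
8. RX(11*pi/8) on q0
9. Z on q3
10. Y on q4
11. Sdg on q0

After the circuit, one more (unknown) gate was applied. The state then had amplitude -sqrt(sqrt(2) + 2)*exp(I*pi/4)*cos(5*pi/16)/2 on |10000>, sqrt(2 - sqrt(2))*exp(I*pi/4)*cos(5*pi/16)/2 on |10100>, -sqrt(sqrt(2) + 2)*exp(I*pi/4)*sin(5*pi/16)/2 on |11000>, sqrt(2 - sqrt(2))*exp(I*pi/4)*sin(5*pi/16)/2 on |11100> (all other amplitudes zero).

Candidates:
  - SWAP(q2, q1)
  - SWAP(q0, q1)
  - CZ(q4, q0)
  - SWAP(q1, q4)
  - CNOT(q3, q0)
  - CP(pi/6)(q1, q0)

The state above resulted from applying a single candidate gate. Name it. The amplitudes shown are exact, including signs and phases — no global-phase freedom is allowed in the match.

The unique candidate consistent with the amplitudes is SWAP(q0, q1).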